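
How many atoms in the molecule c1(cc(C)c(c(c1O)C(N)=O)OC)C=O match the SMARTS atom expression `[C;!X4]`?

2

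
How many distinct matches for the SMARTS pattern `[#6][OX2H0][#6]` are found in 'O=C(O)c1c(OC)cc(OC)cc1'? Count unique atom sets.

[#6][OX2H0][#6] is the SMARTS for an ether: an aliphatic oxygen bridging two carbons with no H on the oxygen.
The molecule carries 2 separate instances of a methoxy ether (-OCH3) meeting every constraint; each maps to a distinct set of atoms, giving 2 matches.

2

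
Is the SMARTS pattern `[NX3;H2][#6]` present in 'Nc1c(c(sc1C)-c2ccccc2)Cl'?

Yes

The pattern [NX3;H2][#6] describes a trivalent nitrogen with two H attached to carbon — a primary amine.
The molecule carries a primary amino group (-NH2), whose atoms satisfy every constraint of the query, so the pattern matches.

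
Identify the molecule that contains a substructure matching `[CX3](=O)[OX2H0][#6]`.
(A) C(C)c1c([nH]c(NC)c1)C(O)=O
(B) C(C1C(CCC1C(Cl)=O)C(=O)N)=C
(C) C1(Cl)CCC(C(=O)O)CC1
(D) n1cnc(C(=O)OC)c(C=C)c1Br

D

[CX3](=O)[OX2H0][#6] describes a carbonyl carbon bonded to an oxygen that is itself bonded to carbon (no H on that O) (an ester).
(A) has a carboxylic acid group (-C(=O)OH) but the singly-bonded O carries H (OX2H1, not H0).
(B) has a primary amide (-C(=O)NH2) but the carbonyl is bonded to N, not to an O-C linkage.
(C) has a carboxylic acid group (-C(=O)OH) but the singly-bonded O carries H (OX2H1, not H0).
(D) contains a methyl-ester group (-C(=O)OCH3), which satisfies every atom and bond constraint.
So the answer is (D).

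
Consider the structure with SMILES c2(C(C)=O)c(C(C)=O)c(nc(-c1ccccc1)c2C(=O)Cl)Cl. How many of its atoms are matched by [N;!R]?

0

The query [N;!R] means: aliphatic nitrogen not in a ring.
Check the 22 heavy atoms by environment: 1× n (aromatic, in 6-ring) → no; 11× c (aromatic, in 6-ring) → no; 5× C (acyclic) → no; 3× O (acyclic) → no; 2× Cl (acyclic) → no.
No environment satisfies the query, so 0 matching atoms.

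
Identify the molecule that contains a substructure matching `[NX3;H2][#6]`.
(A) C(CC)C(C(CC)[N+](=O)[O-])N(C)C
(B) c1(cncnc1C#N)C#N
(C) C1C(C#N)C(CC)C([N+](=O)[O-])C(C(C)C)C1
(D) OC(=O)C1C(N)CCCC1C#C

[NX3;H2][#6] describes a trivalent nitrogen with two H attached to carbon (a primary amine).
(A) has a nitro group (-[N+](=O)[O-]) but the nitrogen is [N+] with no H, not NX3H2.
(B) has a nitrile (-C#N) but the nitrogen is NX1 (triple-bonded), not NX3 with two H.
(C) has a nitrile (-C#N) but the nitrogen is NX1 (triple-bonded), not NX3 with two H.
(D) contains a primary amino group (-NH2), which satisfies every atom and bond constraint.
So the answer is (D).

D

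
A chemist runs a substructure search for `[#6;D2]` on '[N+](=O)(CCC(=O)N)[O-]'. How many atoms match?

2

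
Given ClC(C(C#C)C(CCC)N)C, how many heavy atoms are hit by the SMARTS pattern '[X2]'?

2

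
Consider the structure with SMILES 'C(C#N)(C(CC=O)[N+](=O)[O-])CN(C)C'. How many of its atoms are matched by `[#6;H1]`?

3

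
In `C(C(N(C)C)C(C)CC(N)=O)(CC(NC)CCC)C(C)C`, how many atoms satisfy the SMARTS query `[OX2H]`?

0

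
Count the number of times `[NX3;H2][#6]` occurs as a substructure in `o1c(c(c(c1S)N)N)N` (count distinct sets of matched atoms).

3

[NX3;H2][#6] is the SMARTS for a primary amine: a trivalent nitrogen with two H attached to carbon.
The molecule carries 3 separate instances of a primary amino group (-NH2) meeting every constraint; each maps to a distinct set of atoms, giving 3 matches.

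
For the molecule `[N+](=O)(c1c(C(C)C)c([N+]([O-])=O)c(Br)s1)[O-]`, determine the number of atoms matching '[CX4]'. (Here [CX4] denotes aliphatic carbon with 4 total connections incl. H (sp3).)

3

The query [CX4] means: C with X4: aliphatic carbon with exactly 4 total connections (bonds + H).
Check the 15 heavy atoms by environment: 1× s (aromatic, X2) → no; 4× c (aromatic, X3) → no; 3× C (X4) → match; 2× N (charge +1, X3) → no; 2× O (charge -1, X1) → no; 2× O (X1) → no; 1× Br (X1) → no.
That gives 3 matching atoms.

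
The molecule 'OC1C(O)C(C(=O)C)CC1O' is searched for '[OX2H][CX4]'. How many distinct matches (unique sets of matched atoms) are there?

3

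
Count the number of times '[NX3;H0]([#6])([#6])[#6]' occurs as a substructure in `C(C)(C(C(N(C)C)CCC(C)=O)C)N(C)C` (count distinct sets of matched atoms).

2

[NX3;H0]([#6])([#6])[#6] is the SMARTS for a tertiary amine: a trivalent nitrogen with no H, bonded to three carbons.
The molecule carries 2 separate instances of a dimethylamino group (-N(CH3)2) meeting every constraint; each maps to a distinct set of atoms, giving 2 matches.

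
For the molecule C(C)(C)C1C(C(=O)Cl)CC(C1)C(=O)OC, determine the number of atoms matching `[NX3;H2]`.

0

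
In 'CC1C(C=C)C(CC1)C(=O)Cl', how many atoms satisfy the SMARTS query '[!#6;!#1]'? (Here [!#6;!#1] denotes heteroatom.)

Check the 11 heavy atoms by environment: 9× C → no; 1× O → match; 1× Cl → match.
Summing the matching environments: 1 + 1 = 2 matching atoms.

2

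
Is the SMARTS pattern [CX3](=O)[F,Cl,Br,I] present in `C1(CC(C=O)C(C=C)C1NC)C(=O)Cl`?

The pattern [CX3](=O)[F,Cl,Br,I] describes a carbonyl carbon bonded to a halogen — an acyl halide.
The molecule carries an acyl chloride (-C(=O)Cl), whose atoms satisfy every constraint of the query, so the pattern matches.

Yes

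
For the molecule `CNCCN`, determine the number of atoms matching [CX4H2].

2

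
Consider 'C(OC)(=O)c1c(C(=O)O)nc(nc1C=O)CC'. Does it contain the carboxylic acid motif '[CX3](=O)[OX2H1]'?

The pattern [CX3](=O)[OX2H1] describes an sp2 carbon double-bonded to O and single-bonded to an -OH oxygen — a carboxylic acid.
The molecule carries a carboxylic acid group (-C(=O)OH), whose atoms satisfy every constraint of the query, so the pattern matches.

Yes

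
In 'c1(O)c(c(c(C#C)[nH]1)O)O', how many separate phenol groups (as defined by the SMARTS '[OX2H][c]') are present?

3

[OX2H][c] is the SMARTS for a phenol: a hydroxyl oxygen attached to an aromatic carbon.
The molecule carries 3 separate instances of a hydroxyl group (-OH) meeting every constraint; each maps to a distinct set of atoms, giving 3 matches.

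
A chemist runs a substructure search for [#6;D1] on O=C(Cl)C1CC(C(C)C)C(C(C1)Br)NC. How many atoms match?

3

The query [#6;D1] means: carbon bonded to exactly one heavy atom.
Check the 15 heavy atoms by environment: 6× C (D3) → no; 2× C (D2) → no; 1× O (D1) → no; 1× Cl (D1) → no; 1× Br (D1) → no; 1× N (D2) → no; 3× C (D1) → match.
That gives 3 matching atoms.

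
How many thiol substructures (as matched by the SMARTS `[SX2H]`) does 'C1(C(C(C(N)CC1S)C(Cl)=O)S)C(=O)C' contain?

[SX2H] is the SMARTS for a thiol: an aliphatic sulfur with two connections, one being H.
The molecule carries 2 separate instances of a thiol (-SH) meeting every constraint; each maps to a distinct set of atoms, giving 2 matches.

2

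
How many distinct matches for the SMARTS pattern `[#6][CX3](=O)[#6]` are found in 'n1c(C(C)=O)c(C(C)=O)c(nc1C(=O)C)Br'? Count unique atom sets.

3

[#6][CX3](=O)[#6] is the SMARTS for a ketone: a carbonyl carbon (no H) flanked by two carbons.
The molecule carries 3 separate instances of an acetyl/ketone group (-C(=O)CH3) meeting every constraint; each maps to a distinct set of atoms, giving 3 matches.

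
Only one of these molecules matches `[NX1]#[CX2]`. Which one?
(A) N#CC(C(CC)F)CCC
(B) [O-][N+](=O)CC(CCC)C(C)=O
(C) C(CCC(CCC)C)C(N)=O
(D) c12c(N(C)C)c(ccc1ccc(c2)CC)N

A

[NX1]#[CX2] describes a nitrogen triple-bonded to a two-connected carbon (a nitrile).
(A) contains a nitrile (-C#N), which satisfies every atom and bond constraint.
(B) has a nitro group (-[N+](=O)[O-]) but there is no C#N triple bond.
(C) has a primary amide (-C(=O)NH2) but the nitrogen is NX3, not NX1.
(D) has a primary amino group (-NH2) but the nitrogen is NX3 (three connections), not NX1 triple-bonded.
So the answer is (A).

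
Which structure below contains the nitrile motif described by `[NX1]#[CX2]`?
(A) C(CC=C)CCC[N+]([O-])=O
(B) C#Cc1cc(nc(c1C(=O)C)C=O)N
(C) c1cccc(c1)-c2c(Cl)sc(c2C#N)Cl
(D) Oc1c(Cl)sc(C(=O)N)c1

[NX1]#[CX2] describes a nitrogen triple-bonded to a two-connected carbon (a nitrile).
(A) has a nitro group (-[N+](=O)[O-]) but there is no C#N triple bond.
(B) has a primary amino group (-NH2) but the nitrogen is NX3 (three connections), not NX1 triple-bonded.
(C) contains a nitrile (-C#N), which satisfies every atom and bond constraint.
(D) has a primary amide (-C(=O)NH2) but the nitrogen is NX3, not NX1.
So the answer is (C).

C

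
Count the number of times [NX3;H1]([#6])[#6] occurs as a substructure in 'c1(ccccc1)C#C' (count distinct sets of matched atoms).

[NX3;H1]([#6])[#6] is the SMARTS for a secondary amine: a trivalent nitrogen with one H, bonded to two carbons.
No fragment in the molecule satisfies every constraint, giving 0 matches.

0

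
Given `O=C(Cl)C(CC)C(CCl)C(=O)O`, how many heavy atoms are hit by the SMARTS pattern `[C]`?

The query [C] means: uppercase C matches aliphatic (non-aromatic) carbon only.
Check the 12 heavy atoms by environment: 7× C → match; 2× Cl → no; 3× O → no.
That gives 7 matching atoms.

7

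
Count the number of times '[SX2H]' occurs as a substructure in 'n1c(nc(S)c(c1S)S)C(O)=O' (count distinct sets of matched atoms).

3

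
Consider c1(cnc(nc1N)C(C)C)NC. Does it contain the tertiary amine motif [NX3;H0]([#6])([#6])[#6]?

No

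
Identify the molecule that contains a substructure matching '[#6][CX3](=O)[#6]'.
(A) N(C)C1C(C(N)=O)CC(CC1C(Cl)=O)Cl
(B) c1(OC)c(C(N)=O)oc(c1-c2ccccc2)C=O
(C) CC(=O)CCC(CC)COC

[#6][CX3](=O)[#6] describes a carbonyl carbon (no H) flanked by two carbons (a ketone).
(A) has a primary amide (-C(=O)NH2) but one neighbour of the carbonyl carbon is N, not C.
(B) has an aldehyde (-CHO) but the carbonyl carbon has H1, so it is not flanked by two carbons.
(C) contains an acetyl/ketone group (-C(=O)CH3), which satisfies every atom and bond constraint.
So the answer is (C).

C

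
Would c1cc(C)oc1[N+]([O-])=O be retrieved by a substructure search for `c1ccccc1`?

No

The pattern c1ccccc1 describes six aromatic carbons in a ring — a benzene ring.
The closest candidate here is a methyl group (-CH3), but no six-membered all-carbon aromatic ring is present. No other fragment satisfies the full query, so there is no match.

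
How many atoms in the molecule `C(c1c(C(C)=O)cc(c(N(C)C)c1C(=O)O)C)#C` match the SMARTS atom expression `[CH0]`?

3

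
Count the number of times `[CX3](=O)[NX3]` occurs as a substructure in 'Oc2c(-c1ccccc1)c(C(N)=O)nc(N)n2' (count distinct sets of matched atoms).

1

[CX3](=O)[NX3] is the SMARTS for an amide: a carbonyl carbon bonded to a trivalent nitrogen.
Exactly one fragment in the molecule meets all constraints, giving 1 match.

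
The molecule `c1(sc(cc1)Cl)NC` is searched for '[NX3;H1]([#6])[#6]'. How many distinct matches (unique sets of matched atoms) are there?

1

[NX3;H1]([#6])[#6] is the SMARTS for a secondary amine: a trivalent nitrogen with one H, bonded to two carbons.
Exactly one fragment in the molecule meets all constraints, giving 1 match.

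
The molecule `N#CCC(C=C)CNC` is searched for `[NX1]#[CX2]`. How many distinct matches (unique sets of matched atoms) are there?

[NX1]#[CX2] is the SMARTS for a nitrile: a nitrogen triple-bonded to a two-connected carbon.
Exactly one fragment in the molecule meets all constraints, giving 1 match.

1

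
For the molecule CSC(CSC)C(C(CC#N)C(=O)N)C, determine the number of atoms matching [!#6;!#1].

The query [!#6;!#1] means: not carbon and not hydrogen — any heteroatom.
Check the 15 heavy atoms by environment: 10× C → no; 2× N → match; 2× S → match; 1× O → match.
Summing the matching environments: 2 + 2 + 1 = 5 matching atoms.

5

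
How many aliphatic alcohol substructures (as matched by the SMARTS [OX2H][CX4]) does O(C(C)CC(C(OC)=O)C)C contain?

0

[OX2H][CX4] is the SMARTS for an aliphatic alcohol: a hydroxyl oxygen bound to an sp3 (X4) carbon.
The molecule has a methoxy ether (-OCH3), but the oxygen has H0 (ether), not H1; nothing else fits, so there are 0 matches.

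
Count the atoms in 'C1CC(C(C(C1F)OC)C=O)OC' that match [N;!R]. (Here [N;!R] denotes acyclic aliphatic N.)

0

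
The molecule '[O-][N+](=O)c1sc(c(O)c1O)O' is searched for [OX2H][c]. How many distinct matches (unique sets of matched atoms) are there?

3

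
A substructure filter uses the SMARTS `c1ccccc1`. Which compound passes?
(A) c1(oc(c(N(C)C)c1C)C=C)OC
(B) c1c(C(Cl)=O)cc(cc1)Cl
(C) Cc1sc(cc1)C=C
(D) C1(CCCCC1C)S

B

c1ccccc1 describes six aromatic carbons in a ring (a benzene ring).
(A) has a methyl group (-CH3) but no six-membered all-carbon aromatic ring is present.
(B) contains the required atom environment, so the pattern matches.
(C) has a methyl group (-CH3) but no six-membered all-carbon aromatic ring is present.
(D) has a methyl group (-CH3) but no six-membered all-carbon aromatic ring is present.
So the answer is (B).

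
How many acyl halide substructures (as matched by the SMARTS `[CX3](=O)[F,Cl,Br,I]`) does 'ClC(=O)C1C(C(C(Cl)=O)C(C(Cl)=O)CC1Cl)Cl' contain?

[CX3](=O)[F,Cl,Br,I] is the SMARTS for an acyl halide: a carbonyl carbon bonded to a halogen.
The molecule carries 3 separate instances of an acyl chloride (-C(=O)Cl) meeting every constraint; each maps to a distinct set of atoms, giving 3 matches.

3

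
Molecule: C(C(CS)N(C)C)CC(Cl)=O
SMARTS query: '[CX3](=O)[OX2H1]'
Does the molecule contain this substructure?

The pattern [CX3](=O)[OX2H1] describes an sp2 carbon double-bonded to O and single-bonded to an -OH oxygen — a carboxylic acid.
The closest candidate here is an acyl chloride (-C(=O)Cl), but the carbonyl is bonded to Cl, not to an -OH oxygen. No other fragment satisfies the full query, so there is no match.

No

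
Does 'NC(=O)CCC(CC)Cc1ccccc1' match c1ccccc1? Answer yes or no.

The pattern c1ccccc1 describes six aromatic carbons in a ring — a benzene ring.
The molecule carries a phenyl ring, whose atoms satisfy every constraint of the query, so the pattern matches.

Yes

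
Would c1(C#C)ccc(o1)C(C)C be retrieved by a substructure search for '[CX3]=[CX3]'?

No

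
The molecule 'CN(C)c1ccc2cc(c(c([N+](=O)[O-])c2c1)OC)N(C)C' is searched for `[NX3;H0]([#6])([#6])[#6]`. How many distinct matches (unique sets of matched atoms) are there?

[NX3;H0]([#6])([#6])[#6] is the SMARTS for a tertiary amine: a trivalent nitrogen with no H, bonded to three carbons.
The molecule carries 2 separate instances of a dimethylamino group (-N(CH3)2) meeting every constraint; each maps to a distinct set of atoms, giving 2 matches.

2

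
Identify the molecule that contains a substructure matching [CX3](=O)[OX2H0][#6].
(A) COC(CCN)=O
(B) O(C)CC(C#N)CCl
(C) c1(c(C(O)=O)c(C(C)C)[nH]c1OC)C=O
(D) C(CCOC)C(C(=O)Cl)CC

A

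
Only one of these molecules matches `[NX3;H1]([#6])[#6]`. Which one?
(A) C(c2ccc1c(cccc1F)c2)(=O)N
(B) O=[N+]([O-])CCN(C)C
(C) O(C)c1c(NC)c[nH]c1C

C

[NX3;H1]([#6])[#6] describes a trivalent nitrogen with one H, bonded to two carbons (a secondary amine).
(A) has a primary amide (-C(=O)NH2) but the -C(=O)NH2 nitrogen has H2, not H1.
(B) has a dimethylamino group (-N(CH3)2) but the nitrogen has H0, not H1.
(C) contains an N-methylamino group (-NHCH3), which satisfies every atom and bond constraint.
So the answer is (C).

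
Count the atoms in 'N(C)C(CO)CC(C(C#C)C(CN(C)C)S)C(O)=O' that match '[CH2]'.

3

The query [CH2] means: aliphatic carbon with exactly two hydrogens.
Check the 19 heavy atoms by environment: 3× C (H2) → match; 5× C (H1) → no; 2× C (H0) → no; 1× S (H1) → no; 2× O (H1) → no; 1× O (H0) → no; 1× N (H0) → no; 3× C (H3) → no; 1× N (H1) → no.
That gives 3 matching atoms.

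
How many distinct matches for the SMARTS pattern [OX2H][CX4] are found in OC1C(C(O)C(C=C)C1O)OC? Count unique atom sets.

3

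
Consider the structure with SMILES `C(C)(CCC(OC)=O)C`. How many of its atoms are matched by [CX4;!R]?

The query [CX4;!R] means: aliphatic carbon with four total connections, not in a ring.
Check the 9 heavy atoms by environment: 6× C (X4, acyclic) → match; 1× C (X3, acyclic) → no; 1× O (X1, acyclic) → no; 1× O (X2, acyclic) → no.
That gives 6 matching atoms.

6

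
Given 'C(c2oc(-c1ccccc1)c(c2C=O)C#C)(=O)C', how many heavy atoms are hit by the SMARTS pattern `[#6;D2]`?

7

The query [#6;D2] means: any carbon bonded to exactly two heavy atoms.
Check the 18 heavy atoms by environment: 1× o (aromatic, D2) → no; 5× c (aromatic, D3) → no; 5× c (aromatic, D2) → match; 2× C (D2) → match; 2× O (D1) → no; 2× C (D1) → no; 1× C (D3) → no.
Summing the matching environments: 5 + 2 = 7 matching atoms.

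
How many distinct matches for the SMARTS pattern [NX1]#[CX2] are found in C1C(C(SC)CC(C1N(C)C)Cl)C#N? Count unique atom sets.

1

[NX1]#[CX2] is the SMARTS for a nitrile: a nitrogen triple-bonded to a two-connected carbon.
Exactly one fragment in the molecule meets all constraints, giving 1 match.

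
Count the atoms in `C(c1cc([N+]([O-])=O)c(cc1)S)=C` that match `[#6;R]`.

6

The query [#6;R] means: carbon that is part of a ring.
Check the 12 heavy atoms by environment: 6× c (aromatic, in 6-ring) → match; 1× N (charge +1, acyclic) → no; 1× O (charge -1, acyclic) → no; 1× O (acyclic) → no; 2× C (acyclic) → no; 1× S (acyclic) → no.
That gives 6 matching atoms.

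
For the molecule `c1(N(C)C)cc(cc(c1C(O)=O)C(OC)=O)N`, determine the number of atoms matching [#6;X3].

The query [#6;X3] means: any carbon (aromatic or not) with three total connections.
Check the 17 heavy atoms by environment: 6× c (aromatic, X3) → match; 2× N (X3) → no; 2× C (X3) → match; 2× O (X1) → no; 2× O (X2) → no; 3× C (X4) → no.
Summing the matching environments: 6 + 2 = 8 matching atoms.

8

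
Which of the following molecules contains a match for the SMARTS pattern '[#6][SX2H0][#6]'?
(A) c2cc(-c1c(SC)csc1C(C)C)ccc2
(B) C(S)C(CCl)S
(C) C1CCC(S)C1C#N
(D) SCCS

A

[#6][SX2H0][#6] describes an aliphatic sulfur bridging two carbons with no H on the sulfur (a thioether).
(A) contains a methylthio ether (-SCH3), which satisfies every atom and bond constraint.
(B) has a thiol (-SH) but the sulfur has H1, not H0 bridging two carbons.
(C) has a thiol (-SH) but the sulfur has H1, not H0 bridging two carbons.
(D) has a thiol (-SH) but the sulfur has H1, not H0 bridging two carbons.
So the answer is (A).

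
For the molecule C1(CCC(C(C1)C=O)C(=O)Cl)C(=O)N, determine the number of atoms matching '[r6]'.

6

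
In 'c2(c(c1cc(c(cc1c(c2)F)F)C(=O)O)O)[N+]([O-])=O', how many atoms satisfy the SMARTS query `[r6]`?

Check the 19 heavy atoms by environment: 10× c (aromatic, in 6-ring) → match; 2× F (acyclic) → no; 4× O (acyclic) → no; 1× N (charge +1, acyclic) → no; 1× O (charge -1, acyclic) → no; 1× C (acyclic) → no.
That gives 10 matching atoms.

10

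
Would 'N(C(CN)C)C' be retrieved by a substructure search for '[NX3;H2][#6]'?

Yes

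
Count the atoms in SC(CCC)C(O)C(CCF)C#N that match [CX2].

1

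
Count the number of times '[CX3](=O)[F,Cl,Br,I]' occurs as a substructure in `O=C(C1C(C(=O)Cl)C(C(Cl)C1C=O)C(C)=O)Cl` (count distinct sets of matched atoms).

2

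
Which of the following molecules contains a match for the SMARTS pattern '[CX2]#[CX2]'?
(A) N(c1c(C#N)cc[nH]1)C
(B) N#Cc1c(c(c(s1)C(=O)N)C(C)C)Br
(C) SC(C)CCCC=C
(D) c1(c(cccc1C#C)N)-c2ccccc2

D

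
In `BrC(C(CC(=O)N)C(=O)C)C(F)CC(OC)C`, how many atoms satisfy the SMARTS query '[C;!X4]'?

The query [C;!X4] means: aliphatic carbon that does not have four total connections.
Check the 17 heavy atoms by environment: 9× C (X4) → no; 1× Br (X1) → no; 1× O (X2) → no; 1× F (X1) → no; 2× C (X3) → match; 2× O (X1) → no; 1× N (X3) → no.
That gives 2 matching atoms.

2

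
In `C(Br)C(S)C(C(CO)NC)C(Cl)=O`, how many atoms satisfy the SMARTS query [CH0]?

Check the 13 heavy atoms by environment: 2× C (H2) → no; 3× C (H1) → no; 1× Br (H0) → no; 1× N (H1) → no; 1× C (H3) → no; 1× O (H1) → no; 1× C (H0) → match; 1× O (H0) → no; 1× Cl (H0) → no; 1× S (H1) → no.
That gives 1 matching atom.

1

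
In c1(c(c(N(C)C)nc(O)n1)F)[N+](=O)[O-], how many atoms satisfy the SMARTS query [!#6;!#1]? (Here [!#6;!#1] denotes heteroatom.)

8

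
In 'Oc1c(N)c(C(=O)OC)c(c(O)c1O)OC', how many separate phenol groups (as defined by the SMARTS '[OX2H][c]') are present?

3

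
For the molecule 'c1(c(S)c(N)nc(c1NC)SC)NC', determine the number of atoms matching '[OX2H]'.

0

The query [OX2H] means: aliphatic oxygen with two connections, one of which is H — an -OH oxygen.
Check the 14 heavy atoms by environment: 1× n (aromatic, H0, X2) → no; 5× c (aromatic, H0, X3) → no; 1× N (H2, X3) → no; 1× S (H0, X2) → no; 3× C (H3, X4) → no; 1× S (H1, X2) → no; 2× N (H1, X3) → no.
No environment satisfies the query, so 0 matching atoms.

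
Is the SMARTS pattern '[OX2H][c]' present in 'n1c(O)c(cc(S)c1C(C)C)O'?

Yes

The pattern [OX2H][c] describes a hydroxyl oxygen attached to an aromatic carbon — a phenol.
The molecule carries a hydroxyl group (-OH), whose atoms satisfy every constraint of the query, so the pattern matches.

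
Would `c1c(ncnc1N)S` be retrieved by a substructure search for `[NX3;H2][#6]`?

Yes

The pattern [NX3;H2][#6] describes a trivalent nitrogen with two H attached to carbon — a primary amine.
The molecule carries a primary amino group (-NH2), whose atoms satisfy every constraint of the query, so the pattern matches.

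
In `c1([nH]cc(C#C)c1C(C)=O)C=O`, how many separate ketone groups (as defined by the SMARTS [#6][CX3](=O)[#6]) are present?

[#6][CX3](=O)[#6] is the SMARTS for a ketone: a carbonyl carbon (no H) flanked by two carbons.
Exactly one fragment in the molecule meets all constraints, giving 1 match.

1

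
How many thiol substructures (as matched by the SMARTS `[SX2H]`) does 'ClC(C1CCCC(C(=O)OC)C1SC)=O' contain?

0

[SX2H] is the SMARTS for a thiol: an aliphatic sulfur with two connections, one being H.
The molecule has a methylthio ether (-SCH3), but the sulfur has H0 (bonded to two carbons), not H1; nothing else fits, so there are 0 matches.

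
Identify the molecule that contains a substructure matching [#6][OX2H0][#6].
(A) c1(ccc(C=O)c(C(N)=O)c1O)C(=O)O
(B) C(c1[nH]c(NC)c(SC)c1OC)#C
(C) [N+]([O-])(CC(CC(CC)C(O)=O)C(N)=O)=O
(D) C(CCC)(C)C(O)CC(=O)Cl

B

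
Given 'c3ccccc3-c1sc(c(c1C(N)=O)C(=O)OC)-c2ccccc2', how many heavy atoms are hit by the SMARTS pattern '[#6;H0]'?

8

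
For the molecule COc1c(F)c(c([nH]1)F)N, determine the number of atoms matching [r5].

5

Check the 10 heavy atoms by environment: 1× n (aromatic, in 5-ring) → match; 4× c (aromatic, in 5-ring) → match; 2× F (acyclic) → no; 1× O (acyclic) → no; 1× C (acyclic) → no; 1× N (acyclic) → no.
Summing the matching environments: 1 + 4 = 5 matching atoms.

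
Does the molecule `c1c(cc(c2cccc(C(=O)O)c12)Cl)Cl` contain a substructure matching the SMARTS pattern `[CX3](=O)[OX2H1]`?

The pattern [CX3](=O)[OX2H1] describes an sp2 carbon double-bonded to O and single-bonded to an -OH oxygen — a carboxylic acid.
The molecule carries a carboxylic acid group (-C(=O)OH), whose atoms satisfy every constraint of the query, so the pattern matches.

Yes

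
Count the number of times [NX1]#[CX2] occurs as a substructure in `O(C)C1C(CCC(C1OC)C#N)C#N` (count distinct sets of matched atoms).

2

[NX1]#[CX2] is the SMARTS for a nitrile: a nitrogen triple-bonded to a two-connected carbon.
The molecule carries 2 separate instances of a nitrile (-C#N) meeting every constraint; each maps to a distinct set of atoms, giving 2 matches.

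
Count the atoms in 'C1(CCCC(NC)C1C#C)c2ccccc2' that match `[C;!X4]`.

The query [C;!X4] means: aliphatic carbon that does not have four total connections.
Check the 16 heavy atoms by environment: 7× C (X4) → no; 6× c (aromatic, X3) → no; 2× C (X2) → match; 1× N (X3) → no.
That gives 2 matching atoms.

2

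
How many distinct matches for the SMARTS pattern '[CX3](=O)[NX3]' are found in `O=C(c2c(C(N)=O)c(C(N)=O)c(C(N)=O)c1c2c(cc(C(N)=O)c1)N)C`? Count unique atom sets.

[CX3](=O)[NX3] is the SMARTS for an amide: a carbonyl carbon bonded to a trivalent nitrogen.
The molecule carries 4 separate instances of a primary amide (-C(=O)NH2) meeting every constraint; each maps to a distinct set of atoms, giving 4 matches.

4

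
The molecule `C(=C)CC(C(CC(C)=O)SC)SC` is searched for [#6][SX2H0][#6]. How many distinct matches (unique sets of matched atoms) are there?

[#6][SX2H0][#6] is the SMARTS for a thioether: an aliphatic sulfur bridging two carbons with no H on the sulfur.
The molecule carries 2 separate instances of a methylthio ether (-SCH3) meeting every constraint; each maps to a distinct set of atoms, giving 2 matches.

2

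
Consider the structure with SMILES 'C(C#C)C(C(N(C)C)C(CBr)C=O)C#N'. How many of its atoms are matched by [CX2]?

3

Check the 15 heavy atoms by environment: 7× C (X4) → no; 1× N (X3) → no; 1× C (X3) → no; 1× O (X1) → no; 1× Br (X1) → no; 3× C (X2) → match; 1× N (X1) → no.
That gives 3 matching atoms.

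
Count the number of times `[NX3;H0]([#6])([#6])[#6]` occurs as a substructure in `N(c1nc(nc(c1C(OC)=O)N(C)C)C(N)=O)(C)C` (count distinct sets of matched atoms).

2

[NX3;H0]([#6])([#6])[#6] is the SMARTS for a tertiary amine: a trivalent nitrogen with no H, bonded to three carbons.
The molecule carries 2 separate instances of a dimethylamino group (-N(CH3)2) meeting every constraint; each maps to a distinct set of atoms, giving 2 matches.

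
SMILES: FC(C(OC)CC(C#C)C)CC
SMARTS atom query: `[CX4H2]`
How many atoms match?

2

Check the 12 heavy atoms by environment: 3× C (H3, X4) → no; 2× C (H2, X4) → match; 3× C (H1, X4) → no; 1× C (H0, X2) → no; 1× C (H1, X2) → no; 1× F (H0, X1) → no; 1× O (H0, X2) → no.
That gives 2 matching atoms.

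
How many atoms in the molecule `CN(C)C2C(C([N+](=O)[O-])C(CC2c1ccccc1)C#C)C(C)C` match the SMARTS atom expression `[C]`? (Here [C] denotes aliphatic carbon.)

13

The query [C] means: uppercase C matches aliphatic (non-aromatic) carbon only.
Check the 23 heavy atoms by environment: 13× C → match; 1× N → no; 6× c (aromatic) → no; 1× N (charge +1) → no; 1× O (charge -1) → no; 1× O → no.
That gives 13 matching atoms.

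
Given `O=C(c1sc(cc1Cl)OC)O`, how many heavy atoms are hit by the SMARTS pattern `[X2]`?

3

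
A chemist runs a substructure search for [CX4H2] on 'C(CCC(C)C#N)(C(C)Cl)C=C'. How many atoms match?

2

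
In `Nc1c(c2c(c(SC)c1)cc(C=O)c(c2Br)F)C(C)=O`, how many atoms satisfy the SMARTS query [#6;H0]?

The query [#6;H0] means: any carbon with no attached hydrogen.
Check the 20 heavy atoms by environment: 8× c (aromatic, H0) → match; 2× c (aromatic, H1) → no; 1× Br (H0) → no; 1× F (H0) → no; 1× S (H0) → no; 2× C (H3) → no; 1× C (H1) → no; 2× O (H0) → no; 1× N (H2) → no; 1× C (H0) → match.
Summing the matching environments: 8 + 1 = 9 matching atoms.

9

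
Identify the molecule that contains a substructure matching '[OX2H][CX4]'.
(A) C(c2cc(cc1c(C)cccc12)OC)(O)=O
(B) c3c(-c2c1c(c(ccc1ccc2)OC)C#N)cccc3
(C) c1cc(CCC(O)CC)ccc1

C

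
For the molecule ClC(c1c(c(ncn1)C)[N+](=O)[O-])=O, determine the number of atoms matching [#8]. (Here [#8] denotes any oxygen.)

The query [#8] means: #8 matches any oxygen atom.
Check the 13 heavy atoms by environment: 2× n (aromatic) → no; 4× c (aromatic) → no; 1× N (charge +1) → no; 1× O (charge -1) → match; 2× O → match; 2× C → no; 1× Cl → no.
Summing the matching environments: 1 + 2 = 3 matching atoms.

3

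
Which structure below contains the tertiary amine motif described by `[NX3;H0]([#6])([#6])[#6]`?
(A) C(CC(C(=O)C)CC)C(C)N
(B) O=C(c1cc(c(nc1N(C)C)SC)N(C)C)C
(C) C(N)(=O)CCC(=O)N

B

[NX3;H0]([#6])([#6])[#6] describes a trivalent nitrogen with no H, bonded to three carbons (a tertiary amine).
(A) has a primary amino group (-NH2) but the nitrogen has H2, not H0 with three carbons.
(B) contains a dimethylamino group (-N(CH3)2), which satisfies every atom and bond constraint.
(C) has a primary amide (-C(=O)NH2) but the amide nitrogen has H2 and only one carbon neighbour.
So the answer is (B).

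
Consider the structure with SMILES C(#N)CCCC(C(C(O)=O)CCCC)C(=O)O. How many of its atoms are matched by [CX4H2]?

The query [CX4H2] means: sp3 carbon (X4) with exactly two hydrogens.
Check the 17 heavy atoms by environment: 6× C (H2, X4) → match; 2× C (H1, X4) → no; 1× C (H3, X4) → no; 2× C (H0, X3) → no; 2× O (H0, X1) → no; 2× O (H1, X2) → no; 1× C (H0, X2) → no; 1× N (H0, X1) → no.
That gives 6 matching atoms.

6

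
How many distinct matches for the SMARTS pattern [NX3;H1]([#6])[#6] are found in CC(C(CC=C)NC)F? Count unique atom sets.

1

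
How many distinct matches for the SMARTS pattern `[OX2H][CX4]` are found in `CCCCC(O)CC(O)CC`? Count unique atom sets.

[OX2H][CX4] is the SMARTS for an aliphatic alcohol: a hydroxyl oxygen bound to an sp3 (X4) carbon.
The molecule carries 2 separate instances of a hydroxyl group (-OH) meeting every constraint; each maps to a distinct set of atoms, giving 2 matches.

2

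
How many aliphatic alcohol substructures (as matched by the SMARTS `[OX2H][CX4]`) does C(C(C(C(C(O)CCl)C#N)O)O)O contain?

[OX2H][CX4] is the SMARTS for an aliphatic alcohol: a hydroxyl oxygen bound to an sp3 (X4) carbon.
The molecule carries 4 separate instances of a hydroxyl group (-OH) meeting every constraint; each maps to a distinct set of atoms, giving 4 matches.

4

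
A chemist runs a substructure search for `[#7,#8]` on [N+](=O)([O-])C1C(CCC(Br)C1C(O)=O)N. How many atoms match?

The query [#7,#8] means: nitrogen or oxygen (comma = OR).
Check the 14 heavy atoms by environment: 7× C → no; 1× N → match; 1× Br → no; 3× O → match; 1× N (charge +1) → match; 1× O (charge -1) → match.
Summing the matching environments: 1 + 3 + 1 + 1 = 6 matching atoms.

6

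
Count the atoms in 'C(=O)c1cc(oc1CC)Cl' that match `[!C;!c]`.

3

The query [!C;!c] means: neither aliphatic nor aromatic carbon — same as [!#6].
Check the 10 heavy atoms by environment: 1× o (aromatic) → match; 4× c (aromatic) → no; 3× C → no; 1× O → match; 1× Cl → match.
Summing the matching environments: 1 + 1 + 1 = 3 matching atoms.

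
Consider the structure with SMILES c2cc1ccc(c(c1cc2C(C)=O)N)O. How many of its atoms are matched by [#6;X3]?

Check the 15 heavy atoms by environment: 10× c (aromatic, X3) → match; 1× N (X3) → no; 1× C (X3) → match; 1× O (X1) → no; 1× C (X4) → no; 1× O (X2) → no.
Summing the matching environments: 10 + 1 = 11 matching atoms.

11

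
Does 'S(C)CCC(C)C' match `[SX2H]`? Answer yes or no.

No

The pattern [SX2H] describes an aliphatic sulfur with two connections, one being H — a thiol.
The closest candidate here is a methylthio ether (-SCH3), but the sulfur has H0 (bonded to two carbons), not H1. No other fragment satisfies the full query, so there is no match.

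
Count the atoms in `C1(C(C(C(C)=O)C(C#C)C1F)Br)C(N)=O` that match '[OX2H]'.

0

The query [OX2H] means: aliphatic oxygen with two connections, one of which is H — an -OH oxygen.
Check the 15 heavy atoms by environment: 5× C (H1, X4) → no; 2× C (H0, X3) → no; 2× O (H0, X1) → no; 1× C (H3, X4) → no; 1× N (H2, X3) → no; 1× C (H0, X2) → no; 1× C (H1, X2) → no; 1× Br (H0, X1) → no; 1× F (H0, X1) → no.
No environment satisfies the query, so 0 matching atoms.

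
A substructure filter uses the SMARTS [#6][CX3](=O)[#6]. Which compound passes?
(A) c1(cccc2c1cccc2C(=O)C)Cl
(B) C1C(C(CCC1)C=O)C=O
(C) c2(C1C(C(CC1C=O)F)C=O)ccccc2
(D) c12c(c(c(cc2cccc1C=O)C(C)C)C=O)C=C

[#6][CX3](=O)[#6] describes a carbonyl carbon (no H) flanked by two carbons (a ketone).
(A) contains an acetyl/ketone group (-C(=O)CH3), which satisfies every atom and bond constraint.
(B) has an aldehyde (-CHO) but the carbonyl carbon has H1, so it is not flanked by two carbons.
(C) has an aldehyde (-CHO) but the carbonyl carbon has H1, so it is not flanked by two carbons.
(D) has an aldehyde (-CHO) but the carbonyl carbon has H1, so it is not flanked by two carbons.
So the answer is (A).

A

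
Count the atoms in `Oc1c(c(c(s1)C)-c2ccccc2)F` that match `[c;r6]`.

6

The query [c;r6] means: aromatic carbon that belongs to a six-membered ring.
Check the 14 heavy atoms by environment: 1× s (aromatic, in 5-ring) → no; 4× c (aromatic, in 5-ring) → no; 6× c (aromatic, in 6-ring) → match; 1× F (acyclic) → no; 1× C (acyclic) → no; 1× O (acyclic) → no.
That gives 6 matching atoms.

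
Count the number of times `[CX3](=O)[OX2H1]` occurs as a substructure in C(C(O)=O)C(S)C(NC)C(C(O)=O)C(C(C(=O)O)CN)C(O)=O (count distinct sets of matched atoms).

4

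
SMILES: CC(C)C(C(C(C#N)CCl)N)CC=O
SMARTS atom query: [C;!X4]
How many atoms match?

2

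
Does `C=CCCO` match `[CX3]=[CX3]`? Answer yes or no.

Yes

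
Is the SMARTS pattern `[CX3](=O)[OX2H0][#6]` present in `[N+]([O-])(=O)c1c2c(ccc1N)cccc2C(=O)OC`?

Yes

The pattern [CX3](=O)[OX2H0][#6] describes a carbonyl carbon bonded to an oxygen that is itself bonded to carbon (no H on that O) — an ester.
The molecule carries a methyl-ester group (-C(=O)OCH3), whose atoms satisfy every constraint of the query, so the pattern matches.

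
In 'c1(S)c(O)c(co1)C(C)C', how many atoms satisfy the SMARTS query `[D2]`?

2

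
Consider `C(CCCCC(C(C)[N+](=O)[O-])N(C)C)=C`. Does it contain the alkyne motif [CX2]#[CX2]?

The pattern [CX2]#[CX2] describes a carbon-carbon triple bond — an alkyne.
The closest candidate here is a vinyl group (-CH=CH2), but the C=C is a double bond; both carbons are CX3, not CX2. No other fragment satisfies the full query, so there is no match.

No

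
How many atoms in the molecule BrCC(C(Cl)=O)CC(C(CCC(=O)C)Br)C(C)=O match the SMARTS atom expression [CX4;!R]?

9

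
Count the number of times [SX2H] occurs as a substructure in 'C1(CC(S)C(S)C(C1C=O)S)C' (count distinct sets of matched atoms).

3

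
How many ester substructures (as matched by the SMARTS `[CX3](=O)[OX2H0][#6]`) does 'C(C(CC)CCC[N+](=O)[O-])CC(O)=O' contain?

0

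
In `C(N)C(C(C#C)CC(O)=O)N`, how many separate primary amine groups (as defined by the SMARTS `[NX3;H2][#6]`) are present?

[NX3;H2][#6] is the SMARTS for a primary amine: a trivalent nitrogen with two H attached to carbon.
The molecule carries 2 separate instances of a primary amino group (-NH2) meeting every constraint; each maps to a distinct set of atoms, giving 2 matches.

2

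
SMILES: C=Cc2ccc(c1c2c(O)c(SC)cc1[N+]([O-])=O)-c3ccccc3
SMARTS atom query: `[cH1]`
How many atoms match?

8

The query [cH1] means: aromatic carbon bearing exactly one hydrogen.
Check the 24 heavy atoms by environment: 8× c (aromatic, H0) → no; 8× c (aromatic, H1) → match; 1× N (charge +1, H0) → no; 1× O (charge -1, H0) → no; 1× O (H0) → no; 1× S (H0) → no; 1× C (H3) → no; 1× C (H1) → no; 1× C (H2) → no; 1× O (H1) → no.
That gives 8 matching atoms.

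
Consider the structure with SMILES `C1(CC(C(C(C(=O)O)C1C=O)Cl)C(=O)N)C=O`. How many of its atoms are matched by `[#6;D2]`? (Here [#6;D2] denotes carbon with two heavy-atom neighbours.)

3

The query [#6;D2] means: any carbon bonded to exactly two heavy atoms.
Check the 17 heavy atoms by environment: 7× C (D3) → no; 3× C (D2) → match; 5× O (D1) → no; 1× Cl (D1) → no; 1× N (D1) → no.
That gives 3 matching atoms.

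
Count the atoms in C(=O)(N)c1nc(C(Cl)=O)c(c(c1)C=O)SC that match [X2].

2

The query [X2] means: any atom with exactly two total connections (bonds + H).
Check the 16 heavy atoms by environment: 1× n (aromatic, X2) → match; 5× c (aromatic, X3) → no; 3× C (X3) → no; 3× O (X1) → no; 1× Cl (X1) → no; 1× S (X2) → match; 1× C (X4) → no; 1× N (X3) → no.
Summing the matching environments: 1 + 1 = 2 matching atoms.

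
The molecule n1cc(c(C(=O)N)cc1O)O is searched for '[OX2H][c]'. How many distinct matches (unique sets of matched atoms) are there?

[OX2H][c] is the SMARTS for a phenol: a hydroxyl oxygen attached to an aromatic carbon.
The molecule carries 2 separate instances of a hydroxyl group (-OH) meeting every constraint; each maps to a distinct set of atoms, giving 2 matches.

2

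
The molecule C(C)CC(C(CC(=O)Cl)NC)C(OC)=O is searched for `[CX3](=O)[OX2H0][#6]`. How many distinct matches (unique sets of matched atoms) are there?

1

[CX3](=O)[OX2H0][#6] is the SMARTS for an ester: a carbonyl carbon bonded to an oxygen that is itself bonded to carbon (no H on that O).
Exactly one fragment in the molecule meets all constraints, giving 1 match.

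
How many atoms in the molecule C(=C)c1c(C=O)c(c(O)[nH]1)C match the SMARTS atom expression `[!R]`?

6

The query [!R] means: !R matches any atom not in a ring.
Check the 11 heavy atoms by environment: 1× n (aromatic, in 5-ring) → no; 4× c (aromatic, in 5-ring) → no; 4× C (acyclic) → match; 2× O (acyclic) → match.
Summing the matching environments: 4 + 2 = 6 matching atoms.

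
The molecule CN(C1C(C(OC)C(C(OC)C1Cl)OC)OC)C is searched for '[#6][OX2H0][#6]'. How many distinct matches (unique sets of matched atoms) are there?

4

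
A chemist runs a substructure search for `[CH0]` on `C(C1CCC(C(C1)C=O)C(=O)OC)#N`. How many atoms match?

2

The query [CH0] means: aliphatic carbon with no attached hydrogen.
Check the 14 heavy atoms by environment: 3× C (H2) → no; 4× C (H1) → no; 2× C (H0) → match; 3× O (H0) → no; 1× C (H3) → no; 1× N (H0) → no.
That gives 2 matching atoms.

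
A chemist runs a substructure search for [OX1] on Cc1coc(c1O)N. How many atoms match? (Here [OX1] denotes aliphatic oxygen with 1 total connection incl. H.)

0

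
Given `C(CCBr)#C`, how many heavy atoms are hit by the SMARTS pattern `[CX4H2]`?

2

The query [CX4H2] means: sp3 carbon (X4) with exactly two hydrogens.
Check the 5 heavy atoms by environment: 2× C (H2, X4) → match; 1× C (H0, X2) → no; 1× C (H1, X2) → no; 1× Br (H0, X1) → no.
That gives 2 matching atoms.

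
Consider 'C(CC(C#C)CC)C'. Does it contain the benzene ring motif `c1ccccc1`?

The pattern c1ccccc1 describes six aromatic carbons in a ring — a benzene ring.
The closest candidate here is a methyl group (-CH3), but no six-membered all-carbon aromatic ring is present. No other fragment satisfies the full query, so there is no match.

No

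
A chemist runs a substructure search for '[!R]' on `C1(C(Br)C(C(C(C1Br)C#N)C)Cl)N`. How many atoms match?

Check the 13 heavy atoms by environment: 6× C (in 6-ring) → no; 2× C (acyclic) → match; 2× Br (acyclic) → match; 1× Cl (acyclic) → match; 2× N (acyclic) → match.
Summing the matching environments: 2 + 2 + 1 + 2 = 7 matching atoms.

7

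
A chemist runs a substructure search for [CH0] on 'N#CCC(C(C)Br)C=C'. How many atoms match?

1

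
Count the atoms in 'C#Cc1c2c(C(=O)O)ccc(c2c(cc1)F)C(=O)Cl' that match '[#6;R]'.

10

The query [#6;R] means: carbon that is part of a ring.
Check the 19 heavy atoms by environment: 10× c (aromatic, in 6-ring) → match; 4× C (acyclic) → no; 1× F (acyclic) → no; 3× O (acyclic) → no; 1× Cl (acyclic) → no.
That gives 10 matching atoms.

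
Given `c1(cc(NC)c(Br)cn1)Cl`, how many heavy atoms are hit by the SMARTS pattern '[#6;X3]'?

5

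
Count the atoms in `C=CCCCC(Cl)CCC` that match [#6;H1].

2

Check the 10 heavy atoms by environment: 6× C (H2) → no; 2× C (H1) → match; 1× C (H3) → no; 1× Cl (H0) → no.
That gives 2 matching atoms.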